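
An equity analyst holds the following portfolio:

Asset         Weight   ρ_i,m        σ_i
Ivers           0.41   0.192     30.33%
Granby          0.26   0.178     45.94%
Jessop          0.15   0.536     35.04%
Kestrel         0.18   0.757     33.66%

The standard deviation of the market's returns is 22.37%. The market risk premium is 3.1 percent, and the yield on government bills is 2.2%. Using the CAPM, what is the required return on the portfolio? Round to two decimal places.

β_Ivers = 0.192 × 30.33% / 22.37% = 0.2603
β_Granby = 0.178 × 45.94% / 22.37% = 0.3655
β_Jessop = 0.536 × 35.04% / 22.37% = 0.8396
β_Kestrel = 0.757 × 33.66% / 22.37% = 1.1391
β_P = Σ w_i β_i = 0.41×0.2603 + 0.26×0.3655 + 0.15×0.8396 + 0.18×1.1391 = 0.5327
E(R_P) = R_f + β_P × MRP = 2.2% + 0.5327 × 3.1% = 3.85%

3.85%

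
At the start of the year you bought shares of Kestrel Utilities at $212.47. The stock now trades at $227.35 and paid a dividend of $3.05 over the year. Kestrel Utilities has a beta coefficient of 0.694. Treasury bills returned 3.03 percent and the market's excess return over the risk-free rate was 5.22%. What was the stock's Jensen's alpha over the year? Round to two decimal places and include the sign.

Realised HPR = (P1 + D1 − P0) / P0 = (227.35 + 3.05 − 212.47) / 212.47 = 17.93 / 212.47 = 8.4388%
CAPM required = R_f + β·MRP = 3.03% + 0.694 × 5.22% = 6.65268%
α = realised − required = 8.4388% − 6.65268% = +1.79%

+1.79%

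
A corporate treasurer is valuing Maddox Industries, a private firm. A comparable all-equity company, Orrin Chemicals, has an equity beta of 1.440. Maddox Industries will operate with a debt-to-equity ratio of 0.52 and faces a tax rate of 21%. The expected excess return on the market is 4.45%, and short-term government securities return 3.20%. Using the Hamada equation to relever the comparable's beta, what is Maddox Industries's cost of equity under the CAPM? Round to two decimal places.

12.24%

β_L = β_U × [1 + (1 − t)(D/E)] = 1.440 × [1 + (1 − 0.21) × 0.52]
    = 1.440 × [1 + 0.79 × 0.52] = 1.440 × 1.4108 = 2.0316
E(R) = R_f + β_L × MRP = 3.20% + 2.0316 × 4.45% = 12.24%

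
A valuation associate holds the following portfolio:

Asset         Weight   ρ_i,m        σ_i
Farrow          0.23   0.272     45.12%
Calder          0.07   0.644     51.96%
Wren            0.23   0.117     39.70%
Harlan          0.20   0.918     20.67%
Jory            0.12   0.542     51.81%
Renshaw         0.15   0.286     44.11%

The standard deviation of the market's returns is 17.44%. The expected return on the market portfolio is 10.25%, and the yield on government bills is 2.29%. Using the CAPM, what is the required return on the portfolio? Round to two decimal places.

β_Farrow = 0.272 × 45.12% / 17.44% = 0.7037
β_Calder = 0.644 × 51.96% / 17.44% = 1.9187
β_Wren = 0.117 × 39.70% / 17.44% = 0.2663
β_Harlan = 0.918 × 20.67% / 17.44% = 1.0880
β_Jory = 0.542 × 51.81% / 17.44% = 1.6102
β_Renshaw = 0.286 × 44.11% / 17.44% = 0.7234
β_P = Σ w_i β_i = 0.23×0.7037 + 0.07×1.9187 + 0.23×0.2663 + 0.20×1.0880 + 0.12×1.6102 + 0.15×0.7234 = 0.8767
MRP = 10.25% − 2.29% = 7.96%
E(R_P) = R_f + β_P × MRP = 2.29% + 0.8767 × 7.96% = 9.27%

9.27%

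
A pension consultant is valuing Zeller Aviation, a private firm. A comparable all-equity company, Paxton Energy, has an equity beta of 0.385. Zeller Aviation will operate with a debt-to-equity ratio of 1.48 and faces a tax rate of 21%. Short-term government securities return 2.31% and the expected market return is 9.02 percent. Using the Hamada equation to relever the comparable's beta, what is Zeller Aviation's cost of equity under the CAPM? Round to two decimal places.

β_L = β_U × [1 + (1 − t)(D/E)] = 0.385 × [1 + (1 − 0.21) × 1.48]
    = 0.385 × [1 + 0.79 × 1.48] = 0.385 × 2.1692 = 0.8351
MRP = 9.02% − 2.31% = 6.71%
E(R) = R_f + β_L × MRP = 2.31% + 0.8351 × 6.71% = 7.91%

7.91%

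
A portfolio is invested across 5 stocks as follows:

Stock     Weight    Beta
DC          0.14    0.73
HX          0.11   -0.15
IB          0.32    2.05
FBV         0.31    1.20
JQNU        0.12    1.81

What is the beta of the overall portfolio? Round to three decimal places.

β_P = Σ w_i β_i = 0.14×0.73 + 0.11×-0.15 + 0.32×2.05 + 0.31×1.20 + 0.12×1.81 = 1.3309

1.331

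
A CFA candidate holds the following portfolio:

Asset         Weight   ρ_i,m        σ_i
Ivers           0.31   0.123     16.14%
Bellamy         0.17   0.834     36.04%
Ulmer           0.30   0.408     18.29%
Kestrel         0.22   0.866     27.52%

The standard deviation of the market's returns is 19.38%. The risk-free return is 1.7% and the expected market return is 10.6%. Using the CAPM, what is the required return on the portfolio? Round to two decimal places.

β_Ivers = 0.123 × 16.14% / 19.38% = 0.1024
β_Bellamy = 0.834 × 36.04% / 19.38% = 1.5509
β_Ulmer = 0.408 × 18.29% / 19.38% = 0.3851
β_Kestrel = 0.866 × 27.52% / 19.38% = 1.2297
β_P = Σ w_i β_i = 0.31×0.1024 + 0.17×1.5509 + 0.30×0.3851 + 0.22×1.2297 = 0.6815
MRP = 10.6% − 1.7% = 8.90%
E(R_P) = R_f + β_P × MRP = 1.7% + 0.6815 × 8.9% = 7.77%

7.77%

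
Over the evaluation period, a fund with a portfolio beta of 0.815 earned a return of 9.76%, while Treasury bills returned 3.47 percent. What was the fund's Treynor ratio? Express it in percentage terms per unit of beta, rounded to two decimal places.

Treynor = (R_P − R_f) / β_P = (9.76% − 3.47%) / 0.8150 = 6.29% / 0.8150 = 7.72%

7.72%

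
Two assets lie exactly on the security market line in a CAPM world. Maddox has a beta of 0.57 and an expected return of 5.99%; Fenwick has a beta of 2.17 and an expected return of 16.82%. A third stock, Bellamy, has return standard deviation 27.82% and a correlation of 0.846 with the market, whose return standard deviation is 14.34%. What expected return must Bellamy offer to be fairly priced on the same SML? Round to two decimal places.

MRP = (16.82% − 5.99%) / (2.17 − 0.57) = 6.7688%
R_f = 5.99% − 0.57 × 6.7688% = 2.1318%
β_Bellamy = ρ·σ_i/σ_m = 0.846 × 27.82 / 14.34 = 1.6413
E(R_Bellamy) = R_f + β × MRP = 2.1318% + 1.6413 × 6.7688% = 13.24%

13.24%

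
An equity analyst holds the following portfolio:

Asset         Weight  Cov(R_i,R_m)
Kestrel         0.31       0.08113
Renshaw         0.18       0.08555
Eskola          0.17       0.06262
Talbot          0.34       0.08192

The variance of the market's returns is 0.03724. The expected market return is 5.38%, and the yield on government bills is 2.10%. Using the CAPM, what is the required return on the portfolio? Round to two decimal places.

9.06%

β_Kestrel = 0.08113 / 0.03724 = 2.1786
β_Renshaw = 0.08555 / 0.03724 = 2.2973
β_Eskola = 0.06262 / 0.03724 = 1.6815
β_Talbot = 0.08192 / 0.03724 = 2.1998
β_P = Σ w_i β_i = 0.31×2.1786 + 0.18×2.2973 + 0.17×1.6815 + 0.34×2.1998 = 2.1227
MRP = 5.38% − 2.10% = 3.28%
E(R_P) = R_f + β_P × MRP = 2.10% + 2.1227 × 3.28% = 9.06%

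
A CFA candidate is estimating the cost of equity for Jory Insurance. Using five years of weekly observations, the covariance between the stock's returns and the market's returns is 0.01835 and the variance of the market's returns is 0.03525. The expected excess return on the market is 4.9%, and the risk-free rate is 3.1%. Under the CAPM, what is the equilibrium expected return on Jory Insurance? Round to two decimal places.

5.65%

β = Cov(R_i, R_m) / Var(R_m) = 0.01835 / 0.03525 = 0.5206
E(R) = R_f + β × MRP = 3.1% + 0.5206 × 4.9% = 5.65%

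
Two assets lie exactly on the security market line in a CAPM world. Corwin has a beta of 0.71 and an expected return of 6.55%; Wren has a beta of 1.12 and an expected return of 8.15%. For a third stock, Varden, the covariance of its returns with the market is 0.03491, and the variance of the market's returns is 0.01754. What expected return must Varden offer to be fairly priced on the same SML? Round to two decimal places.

MRP = (8.15% − 6.55%) / (1.12 − 0.71) = 3.9024%
R_f = 6.55% − 0.71 × 3.9024% = 3.7793%
β_Varden = Cov / Var(R_m) = 0.03491 / 0.01754 = 1.9903
E(R_Varden) = R_f + β × MRP = 3.7793% + 1.9903 × 3.9024% = 11.55%

11.55%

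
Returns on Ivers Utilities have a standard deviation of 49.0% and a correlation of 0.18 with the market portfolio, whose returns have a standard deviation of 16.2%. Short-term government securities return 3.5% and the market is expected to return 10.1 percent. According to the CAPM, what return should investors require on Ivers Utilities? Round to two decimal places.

β = ρ × σ_i / σ_m = 0.18 × 49.0% / 16.2% = 0.5444
MRP = 10.1% − 3.5% = 6.60%
E(R) = 3.5% + 0.5444 × 6.6% = 7.09%

7.09%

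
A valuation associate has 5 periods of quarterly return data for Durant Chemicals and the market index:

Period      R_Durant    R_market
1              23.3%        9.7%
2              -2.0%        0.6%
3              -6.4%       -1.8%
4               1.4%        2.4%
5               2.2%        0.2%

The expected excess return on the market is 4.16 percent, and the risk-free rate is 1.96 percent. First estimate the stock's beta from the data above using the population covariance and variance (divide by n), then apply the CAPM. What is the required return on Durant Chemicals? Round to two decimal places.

12.46%

Mean R_i = (23.3 − 2.0 − 6.4 + 1.4 + 2.2) / 5 = 3.7000%
Mean R_m = (9.7 + 0.6 − 1.8 + 2.4 + 0.2) / 5 = 2.2200%
Σ(R_i − R̄_i)(R_m − R̄_m) = 199.0600  ⇒  Cov = 199.0600 / 5 = 39.8120
Σ(R_m − R̄_m)² = 78.8480  ⇒  Var(R_m) = 78.8480 / 5 = 15.7696
β = Cov / Var(R_m) = 39.8120 / 15.7696 = 2.5246
E(R) = R_f + β × MRP = 1.96% + 2.5246 × 4.16% = 12.46%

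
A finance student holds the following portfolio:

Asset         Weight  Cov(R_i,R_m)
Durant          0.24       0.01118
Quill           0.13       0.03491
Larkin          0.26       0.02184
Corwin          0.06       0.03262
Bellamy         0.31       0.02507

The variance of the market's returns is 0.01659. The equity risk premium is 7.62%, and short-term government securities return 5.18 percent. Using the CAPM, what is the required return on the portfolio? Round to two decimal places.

15.57%

β_Durant = 0.01118 / 0.01659 = 0.6739
β_Quill = 0.03491 / 0.01659 = 2.1043
β_Larkin = 0.02184 / 0.01659 = 1.3165
β_Corwin = 0.03262 / 0.01659 = 1.9662
β_Bellamy = 0.02507 / 0.01659 = 1.5112
β_P = Σ w_i β_i = 0.24×0.6739 + 0.13×2.1043 + 0.26×1.3165 + 0.06×1.9662 + 0.31×1.5112 = 1.3640
E(R_P) = R_f + β_P × MRP = 5.18% + 1.3640 × 7.62% = 15.57%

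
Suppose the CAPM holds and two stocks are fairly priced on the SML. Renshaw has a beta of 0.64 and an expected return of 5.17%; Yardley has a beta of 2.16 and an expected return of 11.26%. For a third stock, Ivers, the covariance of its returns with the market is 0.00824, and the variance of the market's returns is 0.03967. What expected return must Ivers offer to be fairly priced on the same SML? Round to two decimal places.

MRP = (11.26% − 5.17%) / (2.16 − 0.64) = 4.0066%
R_f = 5.17% − 0.64 × 4.0066% = 2.6058%
β_Ivers = Cov / Var(R_m) = 0.00824 / 0.03967 = 0.2077
E(R_Ivers) = R_f + β × MRP = 2.6058% + 0.2077 × 4.0066% = 3.44%

3.44%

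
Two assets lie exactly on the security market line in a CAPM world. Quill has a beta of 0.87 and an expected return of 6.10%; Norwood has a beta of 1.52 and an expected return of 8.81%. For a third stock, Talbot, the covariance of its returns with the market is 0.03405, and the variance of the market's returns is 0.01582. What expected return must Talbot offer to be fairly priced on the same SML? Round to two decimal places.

MRP = (8.81% − 6.10%) / (1.52 − 0.87) = 4.1692%
R_f = 6.10% − 0.87 × 4.1692% = 2.4728%
β_Talbot = Cov / Var(R_m) = 0.03405 / 0.01582 = 2.1523
E(R_Talbot) = R_f + β × MRP = 2.4728% + 2.1523 × 4.1692% = 11.45%

11.45%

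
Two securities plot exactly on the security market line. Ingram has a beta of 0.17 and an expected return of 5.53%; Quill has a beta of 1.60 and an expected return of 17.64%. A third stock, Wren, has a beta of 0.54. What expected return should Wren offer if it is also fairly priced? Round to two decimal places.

8.66%

MRP (SML slope) = (17.64% − 5.53%) / (1.60 − 0.17) = 12.11% / 1.43 = 8.4685%
R_f (intercept) = 5.53% − 0.17 × 8.4685% = 4.0904%
E(R_Wren) = R_f + β × MRP = 4.0904% + 0.54 × 8.4685% = 8.66%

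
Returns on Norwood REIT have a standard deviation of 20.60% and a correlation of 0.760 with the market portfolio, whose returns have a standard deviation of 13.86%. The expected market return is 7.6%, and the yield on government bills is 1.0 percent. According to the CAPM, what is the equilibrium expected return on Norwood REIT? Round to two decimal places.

8.46%

β = ρ × σ_i / σ_m = 0.760 × 20.60% / 13.86% = 1.1296
MRP = 7.6% − 1.0% = 6.60%
E(R) = 1.0% + 1.1296 × 6.6% = 8.46%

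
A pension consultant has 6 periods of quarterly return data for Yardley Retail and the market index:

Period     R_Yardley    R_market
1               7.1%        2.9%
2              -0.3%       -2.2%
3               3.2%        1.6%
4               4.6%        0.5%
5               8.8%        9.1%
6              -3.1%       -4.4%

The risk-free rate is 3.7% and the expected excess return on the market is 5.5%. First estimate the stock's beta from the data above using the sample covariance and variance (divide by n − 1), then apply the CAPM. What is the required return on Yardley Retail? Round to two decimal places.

Mean R_i = (7.1 − 0.3 + 3.2 + 4.6 + 8.8 − 3.1) / 6 = 3.3833%
Mean R_m = (2.9 − 2.2 + 1.6 + 0.5 + 9.1 − 4.4) / 6 = 1.2500%
Σ(R_i − R̄_i)(R_m − R̄_m) = 97.0150  ⇒  Cov = 97.0150 / 5 = 19.4030
Σ(R_m − R̄_m)² = 108.8550  ⇒  Var(R_m) = 108.8550 / 5 = 21.7710
β = Cov / Var(R_m) = 19.4030 / 21.7710 = 0.8912
E(R) = R_f + β × MRP = 3.7% + 0.8912 × 5.5% = 8.60%

8.60%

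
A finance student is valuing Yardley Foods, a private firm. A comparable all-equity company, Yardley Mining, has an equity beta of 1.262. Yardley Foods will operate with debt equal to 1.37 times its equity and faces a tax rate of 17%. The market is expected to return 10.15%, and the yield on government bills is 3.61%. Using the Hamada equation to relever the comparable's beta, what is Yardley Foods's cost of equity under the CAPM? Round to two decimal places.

β_L = β_U × [1 + (1 − t)(D/E)] = 1.262 × [1 + (1 − 0.17) × 1.37]
    = 1.262 × [1 + 0.83 × 1.37] = 1.262 × 2.1371 = 2.6970
MRP = 10.15% − 3.61% = 6.54%
E(R) = R_f + β_L × MRP = 3.61% + 2.6970 × 6.54% = 21.25%

21.25%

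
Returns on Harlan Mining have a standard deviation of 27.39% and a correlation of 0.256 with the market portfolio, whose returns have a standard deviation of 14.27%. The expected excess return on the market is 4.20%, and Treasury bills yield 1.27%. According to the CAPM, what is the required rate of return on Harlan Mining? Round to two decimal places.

β = ρ × σ_i / σ_m = 0.256 × 27.39% / 14.27% = 0.4914
E(R) = 1.27% + 0.4914 × 4.20% = 3.33%

3.33%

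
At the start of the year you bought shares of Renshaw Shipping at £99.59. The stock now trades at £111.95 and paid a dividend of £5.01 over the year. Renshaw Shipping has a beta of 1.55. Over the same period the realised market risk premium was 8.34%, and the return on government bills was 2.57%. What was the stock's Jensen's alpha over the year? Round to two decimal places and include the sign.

+1.94%

Realised HPR = (P1 + D1 − P0) / P0 = (111.95 + 5.01 − 99.59) / 99.59 = 17.37 / 99.59 = 17.4415%
CAPM required = R_f + β·MRP = 2.57% + 1.55 × 8.34% = 15.4970%
α = realised − required = 17.4415% − 15.4970% = +1.94%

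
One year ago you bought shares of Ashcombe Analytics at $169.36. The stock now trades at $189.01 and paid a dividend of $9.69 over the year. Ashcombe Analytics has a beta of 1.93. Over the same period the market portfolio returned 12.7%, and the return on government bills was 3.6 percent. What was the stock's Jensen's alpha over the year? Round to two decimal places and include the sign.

Realised HPR = (P1 + D1 − P0) / P0 = (189.01 + 9.69 − 169.36) / 169.36 = 29.34 / 169.36 = 17.3240%
MRP = 12.7% − 3.6% = 9.10%
CAPM required = R_f + β·MRP = 3.6% + 1.93 × 9.1% = 21.1630%
α = realised − required = 17.3240% − 21.1630% = -3.84%

-3.84%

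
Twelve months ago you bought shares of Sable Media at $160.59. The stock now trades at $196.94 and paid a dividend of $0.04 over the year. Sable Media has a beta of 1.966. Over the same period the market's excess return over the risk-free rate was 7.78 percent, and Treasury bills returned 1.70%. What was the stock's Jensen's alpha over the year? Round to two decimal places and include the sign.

+5.66%

Realised HPR = (P1 + D1 − P0) / P0 = (196.94 + 0.04 − 160.59) / 160.59 = 36.39 / 160.59 = 22.6602%
CAPM required = R_f + β·MRP = 1.70% + 1.966 × 7.78% = 16.99548%
α = realised − required = 22.6602% − 16.99548% = +5.66%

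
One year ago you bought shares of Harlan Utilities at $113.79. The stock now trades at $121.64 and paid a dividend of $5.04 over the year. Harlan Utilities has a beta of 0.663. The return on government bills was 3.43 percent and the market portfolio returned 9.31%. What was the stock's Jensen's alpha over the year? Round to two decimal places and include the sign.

Realised HPR = (P1 + D1 − P0) / P0 = (121.64 + 5.04 − 113.79) / 113.79 = 12.89 / 113.79 = 11.3279%
MRP = 9.31% − 3.43% = 5.88%
CAPM required = R_f + β·MRP = 3.43% + 0.663 × 5.88% = 7.32844%
α = realised − required = 11.3279% − 7.32844% = +4.00%

+4.00%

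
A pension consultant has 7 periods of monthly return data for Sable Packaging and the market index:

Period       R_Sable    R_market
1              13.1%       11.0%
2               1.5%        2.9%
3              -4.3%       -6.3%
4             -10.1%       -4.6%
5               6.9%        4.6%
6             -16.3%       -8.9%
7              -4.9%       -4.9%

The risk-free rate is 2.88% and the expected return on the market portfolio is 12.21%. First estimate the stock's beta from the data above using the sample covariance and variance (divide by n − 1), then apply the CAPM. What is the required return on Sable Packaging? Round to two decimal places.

Mean R_i = (13.1 + 1.5 − 4.3 − 10.1 + 6.9 − 16.3 − 4.9) / 7 = -2.0143%
Mean R_m = (11.0 + 2.9 − 6.3 − 4.6 + 4.6 − 8.9 − 4.9) / 7 = -0.8857%
Σ(R_i − R̄_i)(R_m − R̄_m) = 410.3314  ⇒  Cov = 410.3314 / 6 = 68.3886
Σ(R_m − R̄_m)² = 309.1486  ⇒  Var(R_m) = 309.1486 / 6 = 51.5248
β = Cov / Var(R_m) = 68.3886 / 51.5248 = 1.3273
MRP = 12.21% − 2.88% = 9.33%
E(R) = R_f + β × MRP = 2.88% + 1.3273 × 9.33% = 15.26%

15.26%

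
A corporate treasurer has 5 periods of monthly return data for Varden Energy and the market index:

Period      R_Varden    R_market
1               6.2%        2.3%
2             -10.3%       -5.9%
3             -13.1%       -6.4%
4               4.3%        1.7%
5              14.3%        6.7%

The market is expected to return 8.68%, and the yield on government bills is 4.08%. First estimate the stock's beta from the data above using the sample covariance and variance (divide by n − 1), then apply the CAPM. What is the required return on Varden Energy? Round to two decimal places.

13.49%

Mean R_i = (6.2 − 10.3 − 13.1 + 4.3 + 14.3) / 5 = 0.2800%
Mean R_m = (2.3 − 5.9 − 6.4 + 1.7 + 6.7) / 5 = -0.3200%
Σ(R_i − R̄_i)(R_m − R̄_m) = 262.4380  ⇒  Cov = 262.4380 / 4 = 65.6095
Σ(R_m − R̄_m)² = 128.3280  ⇒  Var(R_m) = 128.3280 / 4 = 32.0820
β = Cov / Var(R_m) = 65.6095 / 32.0820 = 2.0451
MRP = 8.68% − 4.08% = 4.60%
E(R) = R_f + β × MRP = 4.08% + 2.0451 × 4.60% = 13.49%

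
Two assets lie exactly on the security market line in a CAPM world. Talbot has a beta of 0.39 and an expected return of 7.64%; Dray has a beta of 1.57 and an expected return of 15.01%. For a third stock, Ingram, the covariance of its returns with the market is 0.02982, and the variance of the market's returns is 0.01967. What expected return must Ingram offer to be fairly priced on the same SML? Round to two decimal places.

MRP = (15.01% − 7.64%) / (1.57 − 0.39) = 6.2458%
R_f = 7.64% − 0.39 × 6.2458% = 5.2041%
β_Ingram = Cov / Var(R_m) = 0.02982 / 0.01967 = 1.5160
E(R_Ingram) = R_f + β × MRP = 5.2041% + 1.5160 × 6.2458% = 14.67%

14.67%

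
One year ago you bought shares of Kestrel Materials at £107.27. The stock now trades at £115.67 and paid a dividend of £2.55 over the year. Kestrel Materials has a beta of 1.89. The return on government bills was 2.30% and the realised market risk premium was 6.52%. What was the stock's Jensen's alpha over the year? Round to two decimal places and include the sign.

Realised HPR = (P1 + D1 − P0) / P0 = (115.67 + 2.55 − 107.27) / 107.27 = 10.95 / 107.27 = 10.2079%
CAPM required = R_f + β·MRP = 2.30% + 1.89 × 6.52% = 14.6228%
α = realised − required = 10.2079% − 14.6228% = -4.41%

-4.41%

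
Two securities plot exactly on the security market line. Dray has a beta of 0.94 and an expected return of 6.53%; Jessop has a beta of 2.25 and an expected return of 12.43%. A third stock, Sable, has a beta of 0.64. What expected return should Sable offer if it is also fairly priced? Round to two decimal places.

5.18%

MRP (SML slope) = (12.43% − 6.53%) / (2.25 − 0.94) = 5.90% / 1.31 = 4.5038%
R_f (intercept) = 6.53% − 0.94 × 4.5038% = 2.2964%
E(R_Sable) = R_f + β × MRP = 2.2964% + 0.64 × 4.5038% = 5.18%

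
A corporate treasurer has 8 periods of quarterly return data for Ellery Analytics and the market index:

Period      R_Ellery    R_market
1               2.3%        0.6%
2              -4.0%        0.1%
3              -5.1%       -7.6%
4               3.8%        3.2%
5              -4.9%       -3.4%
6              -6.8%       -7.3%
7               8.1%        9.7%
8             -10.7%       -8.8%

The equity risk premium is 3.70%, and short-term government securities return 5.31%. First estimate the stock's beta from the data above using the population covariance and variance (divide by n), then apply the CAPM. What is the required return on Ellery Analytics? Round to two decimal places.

Mean R_i = (2.3 − 4.0 − 5.1 + 3.8 − 4.9 − 6.8 + 8.1 − 10.7) / 8 = -2.1625%
Mean R_m = (0.6 + 0.1 − 7.6 + 3.2 − 3.4 − 7.3 + 9.7 − 8.8) / 8 = -1.6875%
Σ(R_i − R̄_i)(R_m − R̄_m) = 261.7363  ⇒  Cov = 261.7363 / 8 = 32.7170
Σ(R_m − R̄_m)² = 281.9688  ⇒  Var(R_m) = 281.9688 / 8 = 35.2461
β = Cov / Var(R_m) = 32.7170 / 35.2461 = 0.9282
E(R) = R_f + β × MRP = 5.31% + 0.9282 × 3.70% = 8.74%

8.74%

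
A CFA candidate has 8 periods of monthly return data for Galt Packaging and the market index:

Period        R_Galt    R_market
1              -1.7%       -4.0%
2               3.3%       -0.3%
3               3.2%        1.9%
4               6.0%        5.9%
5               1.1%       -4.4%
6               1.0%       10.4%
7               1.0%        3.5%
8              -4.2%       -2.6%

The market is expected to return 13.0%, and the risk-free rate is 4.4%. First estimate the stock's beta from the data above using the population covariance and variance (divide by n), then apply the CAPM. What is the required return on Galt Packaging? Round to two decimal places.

Mean R_i = (-1.7 + 3.3 + 3.2 + 6.0 + 1.1 + 1.0 + 1.0 − 4.2) / 8 = 1.2125%
Mean R_m = (-4.0 − 0.3 + 1.9 + 5.9 − 4.4 + 10.4 + 3.5 − 2.6) / 8 = 1.3000%
Σ(R_i − R̄_i)(R_m − R̄_m) = 54.6600  ⇒  Cov = 54.6600 / 8 = 6.8325
Σ(R_m − R̄_m)² = 187.5200  ⇒  Var(R_m) = 187.5200 / 8 = 23.4400
β = Cov / Var(R_m) = 6.8325 / 23.4400 = 0.2915
MRP = 13.0% − 4.4% = 8.60%
E(R) = R_f + β × MRP = 4.4% + 0.2915 × 8.6% = 6.91%

6.91%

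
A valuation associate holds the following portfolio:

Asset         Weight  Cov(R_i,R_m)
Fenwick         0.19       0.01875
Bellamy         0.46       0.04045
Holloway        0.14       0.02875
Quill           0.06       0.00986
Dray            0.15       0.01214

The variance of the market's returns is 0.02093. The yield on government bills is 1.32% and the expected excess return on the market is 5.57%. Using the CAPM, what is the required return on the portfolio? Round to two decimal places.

8.93%

β_Fenwick = 0.01875 / 0.02093 = 0.8958
β_Bellamy = 0.04045 / 0.02093 = 1.9326
β_Holloway = 0.02875 / 0.02093 = 1.3736
β_Quill = 0.00986 / 0.02093 = 0.4711
β_Dray = 0.01214 / 0.02093 = 0.5800
β_P = Σ w_i β_i = 0.19×0.8958 + 0.46×1.9326 + 0.14×1.3736 + 0.06×0.4711 + 0.15×0.5800 = 1.3668
E(R_P) = R_f + β_P × MRP = 1.32% + 1.3668 × 5.57% = 8.93%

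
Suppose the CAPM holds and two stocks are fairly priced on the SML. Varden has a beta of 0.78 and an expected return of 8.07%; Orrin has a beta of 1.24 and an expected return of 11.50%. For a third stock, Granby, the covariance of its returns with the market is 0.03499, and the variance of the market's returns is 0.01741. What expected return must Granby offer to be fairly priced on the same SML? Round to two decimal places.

17.24%

MRP = (11.50% − 8.07%) / (1.24 − 0.78) = 7.4565%
R_f = 8.07% − 0.78 × 7.4565% = 2.2539%
β_Granby = Cov / Var(R_m) = 0.03499 / 0.01741 = 2.0098
E(R_Granby) = R_f + β × MRP = 2.2539% + 2.0098 × 7.4565% = 17.24%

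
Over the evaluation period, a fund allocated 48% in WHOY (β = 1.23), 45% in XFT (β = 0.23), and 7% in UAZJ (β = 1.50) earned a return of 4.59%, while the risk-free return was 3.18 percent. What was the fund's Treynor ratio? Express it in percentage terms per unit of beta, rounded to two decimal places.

β_P = 0.48×1.23 + 0.45×0.23 + 0.07×1.50 = 0.7989
Treynor = (R_P − R_f) / β_P = (4.59% − 3.18%) / 0.7989 = 1.41% / 0.7989 = 1.76%

1.76%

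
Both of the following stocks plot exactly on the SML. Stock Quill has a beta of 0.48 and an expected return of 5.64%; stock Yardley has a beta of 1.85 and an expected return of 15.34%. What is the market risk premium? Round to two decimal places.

7.08%

Both satisfy E(R) = R_f + β·MRP, so the slope of the SML is
MRP = (15.34% − 5.64%) / (1.85 − 0.48) = 9.70% / 1.37 = 7.0803%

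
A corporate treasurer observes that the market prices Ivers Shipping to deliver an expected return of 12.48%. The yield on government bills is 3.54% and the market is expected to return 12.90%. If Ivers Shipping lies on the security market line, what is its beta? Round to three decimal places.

MRP = 12.90% − 3.54% = 9.36%
β = (E(R) − R_f) / MRP = (12.48% − 3.54%) / 9.36% = 8.94% / 9.36% = 0.955

0.955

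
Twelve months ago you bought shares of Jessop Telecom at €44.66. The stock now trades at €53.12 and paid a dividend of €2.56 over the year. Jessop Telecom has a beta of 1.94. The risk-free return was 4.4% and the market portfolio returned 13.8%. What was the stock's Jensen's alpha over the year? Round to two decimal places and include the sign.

Realised HPR = (P1 + D1 − P0) / P0 = (53.12 + 2.56 − 44.66) / 44.66 = 11.02 / 44.66 = 24.6753%
MRP = 13.8% − 4.4% = 9.40%
CAPM required = R_f + β·MRP = 4.4% + 1.94 × 9.4% = 22.6360%
α = realised − required = 24.6753% − 22.6360% = +2.04%

+2.04%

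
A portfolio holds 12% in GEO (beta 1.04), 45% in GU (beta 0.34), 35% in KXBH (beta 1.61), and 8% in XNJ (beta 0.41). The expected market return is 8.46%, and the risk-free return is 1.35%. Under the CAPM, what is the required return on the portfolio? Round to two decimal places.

β_P = Σ w_i β_i = 0.12×1.04 + 0.45×0.34 + 0.35×1.61 + 0.08×0.41 = 0.8741
MRP = 8.46% − 1.35% = 7.11%
E(R_P) = R_f + β_P × MRP = 1.35% + 0.8741 × 7.11% = 7.56%

7.56%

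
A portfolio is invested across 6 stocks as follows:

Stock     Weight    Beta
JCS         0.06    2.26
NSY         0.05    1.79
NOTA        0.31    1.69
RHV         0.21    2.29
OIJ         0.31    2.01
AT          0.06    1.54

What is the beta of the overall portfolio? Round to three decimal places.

β_P = Σ w_i β_i = 0.06×2.26 + 0.05×1.79 + 0.31×1.69 + 0.21×2.29 + 0.31×2.01 + 0.06×1.54 = 1.9454

1.945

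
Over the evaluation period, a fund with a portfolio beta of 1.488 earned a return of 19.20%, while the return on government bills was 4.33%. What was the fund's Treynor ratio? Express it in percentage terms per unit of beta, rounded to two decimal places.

9.99%

Treynor = (R_P − R_f) / β_P = (19.20% − 4.33%) / 1.4880 = 14.87% / 1.4880 = 9.99%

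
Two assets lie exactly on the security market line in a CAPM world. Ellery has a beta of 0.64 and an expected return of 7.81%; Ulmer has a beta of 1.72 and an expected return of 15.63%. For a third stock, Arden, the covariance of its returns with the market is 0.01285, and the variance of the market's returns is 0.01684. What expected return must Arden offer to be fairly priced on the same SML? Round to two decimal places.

8.70%

MRP = (15.63% − 7.81%) / (1.72 − 0.64) = 7.2407%
R_f = 7.81% − 0.64 × 7.2407% = 3.1760%
β_Arden = Cov / Var(R_m) = 0.01285 / 0.01684 = 0.7631
E(R_Arden) = R_f + β × MRP = 3.1760% + 0.7631 × 7.2407% = 8.70%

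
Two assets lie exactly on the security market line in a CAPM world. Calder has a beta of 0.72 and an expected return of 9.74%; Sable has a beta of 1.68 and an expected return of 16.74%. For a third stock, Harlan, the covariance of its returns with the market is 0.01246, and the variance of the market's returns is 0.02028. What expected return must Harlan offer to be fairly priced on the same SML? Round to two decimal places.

8.97%

MRP = (16.74% − 9.74%) / (1.68 − 0.72) = 7.2917%
R_f = 9.74% − 0.72 × 7.2917% = 4.4900%
β_Harlan = Cov / Var(R_m) = 0.01246 / 0.02028 = 0.6144
E(R_Harlan) = R_f + β × MRP = 4.4900% + 0.6144 × 7.2917% = 8.97%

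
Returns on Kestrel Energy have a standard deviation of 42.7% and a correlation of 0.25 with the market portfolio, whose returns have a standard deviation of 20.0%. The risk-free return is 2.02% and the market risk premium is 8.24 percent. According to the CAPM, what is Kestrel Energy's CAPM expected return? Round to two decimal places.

6.42%

β = ρ × σ_i / σ_m = 0.25 × 42.7% / 20.0% = 0.5338
E(R) = 2.02% + 0.5338 × 8.24% = 6.42%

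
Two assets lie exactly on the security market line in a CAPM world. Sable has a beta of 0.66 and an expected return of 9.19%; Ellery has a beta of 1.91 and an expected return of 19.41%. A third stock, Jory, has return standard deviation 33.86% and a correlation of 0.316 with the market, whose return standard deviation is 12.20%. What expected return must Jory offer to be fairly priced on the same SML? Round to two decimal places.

10.96%

MRP = (19.41% − 9.19%) / (1.91 − 0.66) = 8.1760%
R_f = 9.19% − 0.66 × 8.1760% = 3.7938%
β_Jory = ρ·σ_i/σ_m = 0.316 × 33.86 / 12.20 = 0.8770
E(R_Jory) = R_f + β × MRP = 3.7938% + 0.8770 × 8.1760% = 10.96%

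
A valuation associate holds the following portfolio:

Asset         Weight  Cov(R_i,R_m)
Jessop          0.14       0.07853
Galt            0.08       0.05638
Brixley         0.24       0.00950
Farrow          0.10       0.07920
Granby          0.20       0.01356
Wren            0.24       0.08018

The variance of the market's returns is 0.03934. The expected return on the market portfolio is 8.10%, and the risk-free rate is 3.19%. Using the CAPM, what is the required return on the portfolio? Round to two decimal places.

β_Jessop = 0.07853 / 0.03934 = 1.9962
β_Galt = 0.05638 / 0.03934 = 1.4331
β_Brixley = 0.00950 / 0.03934 = 0.2415
β_Farrow = 0.07920 / 0.03934 = 2.0132
β_Granby = 0.01356 / 0.03934 = 0.3447
β_Wren = 0.08018 / 0.03934 = 2.0381
β_P = Σ w_i β_i = 0.14×1.9962 + 0.08×1.4331 + 0.24×0.2415 + 0.10×2.0132 + 0.20×0.3447 + 0.24×2.0381 = 1.2115
MRP = 8.10% − 3.19% = 4.91%
E(R_P) = R_f + β_P × MRP = 3.19% + 1.2115 × 4.91% = 9.14%

9.14%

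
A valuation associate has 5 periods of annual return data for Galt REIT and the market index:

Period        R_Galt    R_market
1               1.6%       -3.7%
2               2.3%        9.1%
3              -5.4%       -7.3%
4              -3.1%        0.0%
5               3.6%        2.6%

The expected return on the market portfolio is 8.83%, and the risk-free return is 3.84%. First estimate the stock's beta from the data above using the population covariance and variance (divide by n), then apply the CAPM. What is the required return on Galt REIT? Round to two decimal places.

Mean R_i = (1.6 + 2.3 − 5.4 − 3.1 + 3.6) / 5 = -0.2000%
Mean R_m = (-3.7 + 9.1 − 7.3 + 0.0 + 2.6) / 5 = 0.1400%
Σ(R_i − R̄_i)(R_m − R̄_m) = 63.9300  ⇒  Cov = 63.9300 / 5 = 12.7860
Σ(R_m − R̄_m)² = 156.4520  ⇒  Var(R_m) = 156.4520 / 5 = 31.2904
β = Cov / Var(R_m) = 12.7860 / 31.2904 = 0.4086
MRP = 8.83% − 3.84% = 4.99%
E(R) = R_f + β × MRP = 3.84% + 0.4086 × 4.99% = 5.88%

5.88%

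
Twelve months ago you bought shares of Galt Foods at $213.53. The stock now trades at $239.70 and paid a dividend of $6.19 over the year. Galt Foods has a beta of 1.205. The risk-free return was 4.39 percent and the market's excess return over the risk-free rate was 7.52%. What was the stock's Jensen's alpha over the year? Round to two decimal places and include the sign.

+1.70%

Realised HPR = (P1 + D1 − P0) / P0 = (239.70 + 6.19 − 213.53) / 213.53 = 32.36 / 213.53 = 15.1548%
CAPM required = R_f + β·MRP = 4.39% + 1.205 × 7.52% = 13.45160%
α = realised − required = 15.1548% − 13.45160% = +1.70%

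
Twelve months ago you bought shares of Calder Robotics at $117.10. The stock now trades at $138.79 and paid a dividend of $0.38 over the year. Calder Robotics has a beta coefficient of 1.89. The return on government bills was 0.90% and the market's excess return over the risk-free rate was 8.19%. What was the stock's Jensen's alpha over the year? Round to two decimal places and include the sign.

Realised HPR = (P1 + D1 − P0) / P0 = (138.79 + 0.38 − 117.10) / 117.10 = 22.07 / 117.10 = 18.8471%
CAPM required = R_f + β·MRP = 0.90% + 1.89 × 8.19% = 16.3791%
α = realised − required = 18.8471% − 16.3791% = +2.47%

+2.47%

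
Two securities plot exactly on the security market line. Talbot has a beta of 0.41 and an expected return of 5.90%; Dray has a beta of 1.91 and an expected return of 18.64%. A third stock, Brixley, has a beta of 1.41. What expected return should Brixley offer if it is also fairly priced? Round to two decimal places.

MRP (SML slope) = (18.64% − 5.90%) / (1.91 − 0.41) = 12.74% / 1.50 = 8.4933%
R_f (intercept) = 5.90% − 0.41 × 8.4933% = 2.4177%
E(R_Brixley) = R_f + β × MRP = 2.4177% + 1.41 × 8.4933% = 14.39%

14.39%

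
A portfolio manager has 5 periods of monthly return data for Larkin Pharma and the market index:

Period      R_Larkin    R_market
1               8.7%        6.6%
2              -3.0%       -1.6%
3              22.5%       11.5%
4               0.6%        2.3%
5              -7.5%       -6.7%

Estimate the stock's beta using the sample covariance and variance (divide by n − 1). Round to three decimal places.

Mean R_i = (8.7 − 3.0 + 22.5 + 0.6 − 7.5) / 5 = 4.2600%
Mean R_m = (6.6 − 1.6 + 11.5 + 2.3 − 6.7) / 5 = 2.4200%
Σ(R_i − R̄_i)(R_m − R̄_m) = 321.0540  ⇒  Cov = 321.0540 / 4 = 80.2635
Σ(R_m − R̄_m)² = 199.2680  ⇒  Var(R_m) = 199.2680 / 4 = 49.8170
β = Cov / Var(R_m) = 80.2635 / 49.8170 = 1.6112

1.611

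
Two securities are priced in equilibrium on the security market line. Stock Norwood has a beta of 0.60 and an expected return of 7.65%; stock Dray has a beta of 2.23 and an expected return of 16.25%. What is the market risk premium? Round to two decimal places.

Both satisfy E(R) = R_f + β·MRP, so the slope of the SML is
MRP = (16.25% − 7.65%) / (2.23 − 0.60) = 8.60% / 1.63 = 5.2761%

5.28%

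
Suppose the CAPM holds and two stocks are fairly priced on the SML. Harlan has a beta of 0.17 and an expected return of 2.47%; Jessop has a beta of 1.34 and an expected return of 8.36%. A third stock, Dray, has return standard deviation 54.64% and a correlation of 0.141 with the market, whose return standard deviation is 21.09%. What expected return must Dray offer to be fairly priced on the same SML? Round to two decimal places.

MRP = (8.36% − 2.47%) / (1.34 − 0.17) = 5.0342%
R_f = 2.47% − 0.17 × 5.0342% = 1.6142%
β_Dray = ρ·σ_i/σ_m = 0.141 × 54.64 / 21.09 = 0.3653
E(R_Dray) = R_f + β × MRP = 1.6142% + 0.3653 × 5.0342% = 3.45%

3.45%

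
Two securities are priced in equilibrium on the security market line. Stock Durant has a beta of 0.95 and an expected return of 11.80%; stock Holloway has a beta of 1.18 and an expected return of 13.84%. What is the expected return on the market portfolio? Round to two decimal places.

Both satisfy E(R) = R_f + β·MRP, so the slope of the SML is
MRP = (13.84% − 11.80%) / (1.18 − 0.95) = 2.04% / 0.23 = 8.8696%
R_f = E(R_Durant) − β_Durant·MRP = 11.80% − 0.95 × 8.8696% = 3.3739%
E(R_m) = R_f + MRP = 3.3739% + 8.8696% = 12.24%

12.24%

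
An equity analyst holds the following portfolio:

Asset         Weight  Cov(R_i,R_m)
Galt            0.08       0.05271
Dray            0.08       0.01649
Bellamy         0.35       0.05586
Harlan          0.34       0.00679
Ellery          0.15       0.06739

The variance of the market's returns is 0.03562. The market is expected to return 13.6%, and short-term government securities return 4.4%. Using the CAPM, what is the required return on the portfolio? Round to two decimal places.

14.09%

β_Galt = 0.05271 / 0.03562 = 1.4798
β_Dray = 0.01649 / 0.03562 = 0.4629
β_Bellamy = 0.05586 / 0.03562 = 1.5682
β_Harlan = 0.00679 / 0.03562 = 0.1906
β_Ellery = 0.06739 / 0.03562 = 1.8919
β_P = Σ w_i β_i = 0.08×1.4798 + 0.08×0.4629 + 0.35×1.5682 + 0.34×0.1906 + 0.15×1.8919 = 1.0529
MRP = 13.6% − 4.4% = 9.20%
E(R_P) = R_f + β_P × MRP = 4.4% + 1.0529 × 9.2% = 14.09%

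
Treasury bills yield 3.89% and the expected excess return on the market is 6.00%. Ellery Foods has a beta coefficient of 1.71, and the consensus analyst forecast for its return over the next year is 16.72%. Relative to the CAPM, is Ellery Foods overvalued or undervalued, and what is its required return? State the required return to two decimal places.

Undervalued; required return 14.15%

Required return = R_f + β·MRP = 3.89% + 1.71 × 6.00% = 14.15%
Forecast 16.72% > required 14.15% → the stock plots above the SML → undervalued.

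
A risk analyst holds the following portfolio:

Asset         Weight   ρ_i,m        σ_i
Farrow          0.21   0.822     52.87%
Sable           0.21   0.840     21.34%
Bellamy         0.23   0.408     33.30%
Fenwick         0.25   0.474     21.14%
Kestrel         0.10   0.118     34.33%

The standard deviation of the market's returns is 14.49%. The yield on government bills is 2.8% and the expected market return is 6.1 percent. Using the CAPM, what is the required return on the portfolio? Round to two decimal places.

7.11%

β_Farrow = 0.822 × 52.87% / 14.49% = 2.9993
β_Sable = 0.840 × 21.34% / 14.49% = 1.2371
β_Bellamy = 0.408 × 33.30% / 14.49% = 0.9376
β_Fenwick = 0.474 × 21.14% / 14.49% = 0.6915
β_Kestrel = 0.118 × 34.33% / 14.49% = 0.2796
β_P = Σ w_i β_i = 0.21×2.9993 + 0.21×1.2371 + 0.23×0.9376 + 0.25×0.6915 + 0.10×0.2796 = 1.3061
MRP = 6.1% − 2.8% = 3.30%
E(R_P) = R_f + β_P × MRP = 2.8% + 1.3061 × 3.3% = 7.11%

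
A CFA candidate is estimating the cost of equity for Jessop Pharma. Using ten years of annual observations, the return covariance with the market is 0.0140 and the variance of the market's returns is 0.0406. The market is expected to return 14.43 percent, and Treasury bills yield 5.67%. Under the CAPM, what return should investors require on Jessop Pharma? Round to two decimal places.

β = Cov(R_i, R_m) / Var(R_m) = 0.0140 / 0.0406 = 0.3448
MRP = 14.43% − 5.67% = 8.76%
E(R) = R_f + β × MRP = 5.67% + 0.3448 × 8.76% = 8.69%

8.69%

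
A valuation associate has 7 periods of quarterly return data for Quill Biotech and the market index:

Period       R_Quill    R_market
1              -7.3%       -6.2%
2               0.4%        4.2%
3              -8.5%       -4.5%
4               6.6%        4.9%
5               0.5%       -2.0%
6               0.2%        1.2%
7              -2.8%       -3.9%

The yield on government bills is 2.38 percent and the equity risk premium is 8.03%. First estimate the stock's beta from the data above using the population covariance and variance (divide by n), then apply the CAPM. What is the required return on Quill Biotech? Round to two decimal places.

10.59%

Mean R_i = (-7.3 + 0.4 − 8.5 + 6.6 + 0.5 + 0.2 − 2.8) / 7 = -1.5571%
Mean R_m = (-6.2 + 4.2 − 4.5 + 4.9 − 2.0 + 1.2 − 3.9) / 7 = -0.9000%
Σ(R_i − R̄_i)(R_m − R̄_m) = 117.8800  ⇒  Cov = 117.8800 / 7 = 16.8400
Σ(R_m − R̄_m)² = 115.3200  ⇒  Var(R_m) = 115.3200 / 7 = 16.4743
β = Cov / Var(R_m) = 16.8400 / 16.4743 = 1.0222
E(R) = R_f + β × MRP = 2.38% + 1.0222 × 8.03% = 10.59%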